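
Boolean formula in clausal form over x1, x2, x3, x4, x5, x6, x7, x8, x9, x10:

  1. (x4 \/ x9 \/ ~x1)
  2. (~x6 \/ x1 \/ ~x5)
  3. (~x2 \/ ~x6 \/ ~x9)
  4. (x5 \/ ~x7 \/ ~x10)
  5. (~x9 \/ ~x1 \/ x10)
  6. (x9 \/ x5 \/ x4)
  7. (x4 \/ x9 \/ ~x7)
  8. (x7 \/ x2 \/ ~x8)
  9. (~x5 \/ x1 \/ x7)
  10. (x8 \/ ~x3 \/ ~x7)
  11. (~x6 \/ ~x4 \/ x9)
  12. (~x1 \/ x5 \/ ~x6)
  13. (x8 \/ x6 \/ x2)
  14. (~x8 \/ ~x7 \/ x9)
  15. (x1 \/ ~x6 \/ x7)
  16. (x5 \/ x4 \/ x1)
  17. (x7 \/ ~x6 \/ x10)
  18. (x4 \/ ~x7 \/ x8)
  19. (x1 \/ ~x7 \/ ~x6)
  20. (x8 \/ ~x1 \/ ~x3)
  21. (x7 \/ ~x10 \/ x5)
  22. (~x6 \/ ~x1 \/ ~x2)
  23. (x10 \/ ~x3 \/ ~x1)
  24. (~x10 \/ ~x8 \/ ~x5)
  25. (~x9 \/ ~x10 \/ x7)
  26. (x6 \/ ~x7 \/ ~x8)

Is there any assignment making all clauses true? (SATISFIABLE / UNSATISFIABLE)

SATISFIABLE

Pure literal: x3 appears only negated; assign x3 = False.
Branch on x1: take x1 = True.
Set x2 = True and propagate.
  then x6 is forced to False.
Try x4 = True.
For the remaining variables, x5 = True, x7 = False, x8 = True, x9 = False, x10 = False works.
So x1 = True, x2 = True, x3 = False, x4 = True, x5 = True, x6 = False, x7 = False, x8 = True, x9 = False, x10 = False is a satisfying assignment.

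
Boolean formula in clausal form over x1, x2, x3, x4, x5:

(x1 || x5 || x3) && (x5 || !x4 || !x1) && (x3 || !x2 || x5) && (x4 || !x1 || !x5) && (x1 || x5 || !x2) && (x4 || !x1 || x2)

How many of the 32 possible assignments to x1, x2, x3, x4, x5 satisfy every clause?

Case analysis on x1 and x5:
  x1=T, x5=T: remaining (x2,x3,x4) ∈ {(F,F,T); (F,T,T); (T,F,T); (T,T,T)} — 4.
  x1=T, x5=F: remaining (x2,x3,x4) ∈ {(T,T,F)} — 1.
  x1=F, x5=T: x2, x3, x4 free → 2^3 = 8.
  x1=F, x5=F: remaining (x2,x3,x4) ∈ {(F,T,F); (F,T,T)} — 2.
Total: 4 + 1 + 8 + 2 = 15.

15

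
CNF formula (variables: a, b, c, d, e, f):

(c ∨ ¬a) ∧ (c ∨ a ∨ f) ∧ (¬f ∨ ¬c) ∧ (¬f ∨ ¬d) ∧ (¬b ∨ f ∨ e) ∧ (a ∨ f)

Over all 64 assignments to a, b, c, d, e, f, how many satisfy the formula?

10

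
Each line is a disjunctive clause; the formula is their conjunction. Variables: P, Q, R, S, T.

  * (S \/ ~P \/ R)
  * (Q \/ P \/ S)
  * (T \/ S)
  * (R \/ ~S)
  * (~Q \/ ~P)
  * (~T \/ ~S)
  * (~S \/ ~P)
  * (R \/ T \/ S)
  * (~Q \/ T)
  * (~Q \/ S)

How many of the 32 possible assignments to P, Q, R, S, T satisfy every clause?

2

Satisfying assignments:
  P=F Q=F R=T S=T T=F
  P=T Q=F R=T S=F T=T
That's 2 in total.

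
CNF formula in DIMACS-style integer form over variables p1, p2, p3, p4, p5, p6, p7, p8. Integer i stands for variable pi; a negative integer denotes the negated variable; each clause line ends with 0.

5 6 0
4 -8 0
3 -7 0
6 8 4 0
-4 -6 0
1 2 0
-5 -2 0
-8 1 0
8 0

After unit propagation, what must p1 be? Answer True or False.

True

(p8) is a unit clause: p8 = True.
In (p4 | ~p8), ~p8 is now false; p4 must hold, so p4 = True.
From (~p4 | ~p6) and p4 = True: p6 = False.
In (p5 | p6), p6 is now false; p5 must hold, so p5 = True.
(~p5 | ~p2) with p5 = True leaves only ~p2, so p2 = False.
In (p2 | p1), p2 is now false; p1 must hold, so p1 = True.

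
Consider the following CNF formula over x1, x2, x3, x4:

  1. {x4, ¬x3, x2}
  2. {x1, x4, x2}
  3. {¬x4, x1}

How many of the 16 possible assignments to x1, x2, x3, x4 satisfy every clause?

9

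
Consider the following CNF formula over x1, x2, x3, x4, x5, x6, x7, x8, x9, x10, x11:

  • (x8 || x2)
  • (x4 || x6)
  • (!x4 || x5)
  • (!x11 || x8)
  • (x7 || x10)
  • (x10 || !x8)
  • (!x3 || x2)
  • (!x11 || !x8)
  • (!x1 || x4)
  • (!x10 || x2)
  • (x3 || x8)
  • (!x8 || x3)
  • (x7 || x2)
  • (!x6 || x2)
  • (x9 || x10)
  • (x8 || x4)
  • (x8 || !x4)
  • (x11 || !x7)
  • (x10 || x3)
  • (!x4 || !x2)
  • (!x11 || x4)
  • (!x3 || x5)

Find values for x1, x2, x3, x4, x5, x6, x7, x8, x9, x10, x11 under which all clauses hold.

x1 = F, x2 = T, x3 = T, x4 = F, x5 = T, x6 = T, x7 = F, x8 = T, x9 = F, x10 = T, x11 = F

x1 occurs only negated in the remaining clauses — set x1 = False.
x5 occurs only positively in the remaining clauses — set x5 = True.
Try x2 = True.
  then x4 is forced to False.
  then x6 is forced to True.
  then x8 is forced to True.
  then x10 is forced to True.
  then x11 is forced to False.
  then x3 is forced to True.
  then x7 is forced to False.
x9 is now unconstrained; take x9 = False.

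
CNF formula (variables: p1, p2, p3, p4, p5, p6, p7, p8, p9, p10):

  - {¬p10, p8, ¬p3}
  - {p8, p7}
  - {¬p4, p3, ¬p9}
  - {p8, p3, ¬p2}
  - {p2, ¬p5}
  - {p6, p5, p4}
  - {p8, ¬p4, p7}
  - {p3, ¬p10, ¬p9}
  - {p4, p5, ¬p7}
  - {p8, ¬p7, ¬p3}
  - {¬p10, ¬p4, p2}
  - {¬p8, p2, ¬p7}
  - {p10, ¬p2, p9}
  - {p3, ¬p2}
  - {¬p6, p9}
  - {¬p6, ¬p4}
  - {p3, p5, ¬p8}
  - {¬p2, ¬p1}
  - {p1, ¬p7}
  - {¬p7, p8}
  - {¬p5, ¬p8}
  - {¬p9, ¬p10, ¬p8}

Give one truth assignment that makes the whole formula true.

p1 = 0, p2 = 1, p3 = 1, p4 = 0, p5 = 0, p6 = 1, p7 = 0, p8 = 1, p9 = 1, p10 = 0

Check each clause:
  1. {¬p3, p8, ¬p10} — p8 is true.
  2. {p7, p8} — p8 is true.
  3. {¬p4, p3, ¬p9} — p3 is true.
  4. {p8, p3, ¬p2} — p8 is true.
  5. {¬p5, p2} — p2 is true.
  6. {p6, p4, p5} — p6 is true.
  7. {p7, p8, ¬p4} — p8 is true.
  8. {p3, ¬p9, ¬p10} — p3 is true.
  9. {p5, ¬p7, p4} — ¬p7 is true.
  10. {p8, ¬p3, ¬p7} — p8 is true.
  11. {p2, ¬p4, ¬p10} — p2 is true.
  12. {¬p7, p2, ¬p8} — ¬p7 is true.
  13. {p10, ¬p2, p9} — p9 is true.
  14. {¬p2, p3} — p3 is true.
  15. {¬p6, p9} — p9 is true.
  16. {¬p6, ¬p4} — ¬p4 is true.
  17. {p5, p3, ¬p8} — p3 is true.
  18. {¬p2, ¬p1} — ¬p1 is true.
  19. {¬p7, p1} — ¬p7 is true.
  20. {p8, ¬p7} — p8 is true.
  21. {¬p5, ¬p8} — ¬p5 is true.
  22. {¬p9, ¬p8, ¬p10} — ¬p10 is true.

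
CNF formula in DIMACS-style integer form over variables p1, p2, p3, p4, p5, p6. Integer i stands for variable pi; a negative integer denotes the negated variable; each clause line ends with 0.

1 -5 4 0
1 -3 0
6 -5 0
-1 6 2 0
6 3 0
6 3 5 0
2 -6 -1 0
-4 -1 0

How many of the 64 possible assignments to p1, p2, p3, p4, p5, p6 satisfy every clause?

11

Case analysis on p1 and p6:
  p1=1, p6=1: remaining (p2,p3,p4,p5) ∈ {(1,0,0,0); (1,0,0,1); (1,1,0,0); (1,1,0,1)} — 4.
  p1=1, p6=0: remaining (p2,p3,p4,p5) ∈ {(1,1,0,0)} — 1.
  p1=0, p6=1: p2 free; 3 ways for (p3,p4,p5) × 2^1 = 6.
  p1=0, p6=0: a clause becomes empty — 0.
Total: 4 + 1 + 6 + 0 = 11.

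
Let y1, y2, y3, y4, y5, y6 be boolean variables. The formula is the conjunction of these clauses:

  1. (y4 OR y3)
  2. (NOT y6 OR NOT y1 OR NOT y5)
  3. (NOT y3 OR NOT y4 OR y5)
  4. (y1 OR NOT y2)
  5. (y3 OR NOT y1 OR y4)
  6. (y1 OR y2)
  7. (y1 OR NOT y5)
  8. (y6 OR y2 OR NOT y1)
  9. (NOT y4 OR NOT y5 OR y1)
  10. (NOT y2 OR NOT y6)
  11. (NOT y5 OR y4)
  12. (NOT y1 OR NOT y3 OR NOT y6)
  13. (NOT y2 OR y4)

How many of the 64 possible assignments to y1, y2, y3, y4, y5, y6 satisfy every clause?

The models are:
  y1=T y2=F y3=F y4=T y5=F y6=T
  y1=T y2=T y3=F y4=T y5=F y6=F
  y1=T y2=T y3=F y4=T y5=T y6=F
  y1=T y2=T y3=T y4=T y5=T y6=F
That's 4 in total.

4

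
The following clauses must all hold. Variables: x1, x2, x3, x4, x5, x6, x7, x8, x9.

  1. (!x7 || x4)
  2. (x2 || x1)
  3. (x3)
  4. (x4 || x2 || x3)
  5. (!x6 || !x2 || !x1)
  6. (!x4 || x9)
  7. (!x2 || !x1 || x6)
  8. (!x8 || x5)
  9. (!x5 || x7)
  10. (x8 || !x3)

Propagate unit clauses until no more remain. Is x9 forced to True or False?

True

(x3) is a unit clause: x3 = True.
From (!x3 || x8) and x3 = True: x8 = True.
(!x8 || x5) with x8 = True leaves only x5, so x5 = True.
In (x7 || !x5), !x5 is now false; x7 must hold, so x7 = True.
(x4 || !x7): since x7 = True, the clause reduces to (x4). x4 = True.
In (x9 || !x4), !x4 is now false; x9 must hold, so x9 = True.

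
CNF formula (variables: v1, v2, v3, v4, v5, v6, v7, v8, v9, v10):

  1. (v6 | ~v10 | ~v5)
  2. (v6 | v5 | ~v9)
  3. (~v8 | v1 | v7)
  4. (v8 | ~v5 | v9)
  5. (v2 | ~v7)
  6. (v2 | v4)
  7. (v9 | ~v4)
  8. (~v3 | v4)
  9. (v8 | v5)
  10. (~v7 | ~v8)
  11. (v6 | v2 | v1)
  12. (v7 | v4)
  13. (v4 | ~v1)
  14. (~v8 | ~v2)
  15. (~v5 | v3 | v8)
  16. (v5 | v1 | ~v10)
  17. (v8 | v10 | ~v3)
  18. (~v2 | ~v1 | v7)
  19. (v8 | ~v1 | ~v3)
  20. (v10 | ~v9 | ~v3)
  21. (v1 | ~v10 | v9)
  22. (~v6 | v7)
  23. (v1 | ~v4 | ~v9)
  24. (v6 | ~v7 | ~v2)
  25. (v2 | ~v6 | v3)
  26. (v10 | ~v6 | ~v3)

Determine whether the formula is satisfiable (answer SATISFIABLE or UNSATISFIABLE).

SATISFIABLE

Set v1 = True and propagate.
  then v4 is forced to True.
  then v9 is forced to True.
For the remaining variables, v2 = False, v3 = False, v5 = True, v6 = False, v7 = False, v8 = True, v10 = False works.
So v1=T  v2=F  v3=F  v4=T  v5=T  v6=F  v7=F  v8=T  v9=T  v10=F is a satisfying assignment.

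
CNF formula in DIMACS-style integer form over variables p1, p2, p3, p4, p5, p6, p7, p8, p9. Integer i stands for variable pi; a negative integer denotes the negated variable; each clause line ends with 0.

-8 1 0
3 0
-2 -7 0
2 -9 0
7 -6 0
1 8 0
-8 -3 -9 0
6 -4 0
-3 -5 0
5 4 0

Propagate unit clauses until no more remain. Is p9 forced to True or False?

Unit clause (p3) sets p3 = True.
In (NOT p3 OR NOT p5), NOT p3 is now false; NOT p5 must hold, so p5 = False.
(p4 OR p5) with p5 = False leaves only p4, so p4 = True.
(p6 OR NOT p4): since p4 = True, the clause reduces to (p6). p6 = True.
(NOT p6 OR p7): since p6 = True, the clause reduces to (p7). p7 = True.
From (NOT p7 OR NOT p2) and p7 = True: p2 = False.
(NOT p9 OR p2) with p2 = False leaves only NOT p9, so p9 = False.

False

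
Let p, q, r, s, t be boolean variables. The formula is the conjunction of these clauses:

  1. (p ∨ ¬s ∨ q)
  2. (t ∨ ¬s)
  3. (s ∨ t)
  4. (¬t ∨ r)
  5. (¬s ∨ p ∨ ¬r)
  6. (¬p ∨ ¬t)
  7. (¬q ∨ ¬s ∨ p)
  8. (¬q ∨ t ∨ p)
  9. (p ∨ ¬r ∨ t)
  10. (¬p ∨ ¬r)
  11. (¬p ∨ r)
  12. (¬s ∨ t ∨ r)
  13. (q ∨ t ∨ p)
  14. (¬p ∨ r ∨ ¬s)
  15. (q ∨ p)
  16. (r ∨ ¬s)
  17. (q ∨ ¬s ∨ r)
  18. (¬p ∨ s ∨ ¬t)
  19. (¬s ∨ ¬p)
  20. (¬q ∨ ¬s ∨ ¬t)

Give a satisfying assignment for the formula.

p=F, q=T, r=T, s=F, t=T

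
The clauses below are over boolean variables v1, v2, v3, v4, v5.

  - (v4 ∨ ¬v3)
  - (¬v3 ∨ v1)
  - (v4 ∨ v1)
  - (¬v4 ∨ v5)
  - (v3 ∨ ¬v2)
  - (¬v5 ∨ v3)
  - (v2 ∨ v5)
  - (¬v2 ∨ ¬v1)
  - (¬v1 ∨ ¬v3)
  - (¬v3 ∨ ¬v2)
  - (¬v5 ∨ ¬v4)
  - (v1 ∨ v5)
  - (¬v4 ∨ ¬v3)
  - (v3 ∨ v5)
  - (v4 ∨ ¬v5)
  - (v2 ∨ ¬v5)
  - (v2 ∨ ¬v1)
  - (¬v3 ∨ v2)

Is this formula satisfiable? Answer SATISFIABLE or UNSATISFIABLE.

UNSATISFIABLE

v3 = True:
  propagation gives v4=True; an empty clause results — contradiction.
v3 = False:
  propagation gives v2=False, v5=False; an empty clause results — contradiction.
Every branch closes, so no satisfying assignment exists.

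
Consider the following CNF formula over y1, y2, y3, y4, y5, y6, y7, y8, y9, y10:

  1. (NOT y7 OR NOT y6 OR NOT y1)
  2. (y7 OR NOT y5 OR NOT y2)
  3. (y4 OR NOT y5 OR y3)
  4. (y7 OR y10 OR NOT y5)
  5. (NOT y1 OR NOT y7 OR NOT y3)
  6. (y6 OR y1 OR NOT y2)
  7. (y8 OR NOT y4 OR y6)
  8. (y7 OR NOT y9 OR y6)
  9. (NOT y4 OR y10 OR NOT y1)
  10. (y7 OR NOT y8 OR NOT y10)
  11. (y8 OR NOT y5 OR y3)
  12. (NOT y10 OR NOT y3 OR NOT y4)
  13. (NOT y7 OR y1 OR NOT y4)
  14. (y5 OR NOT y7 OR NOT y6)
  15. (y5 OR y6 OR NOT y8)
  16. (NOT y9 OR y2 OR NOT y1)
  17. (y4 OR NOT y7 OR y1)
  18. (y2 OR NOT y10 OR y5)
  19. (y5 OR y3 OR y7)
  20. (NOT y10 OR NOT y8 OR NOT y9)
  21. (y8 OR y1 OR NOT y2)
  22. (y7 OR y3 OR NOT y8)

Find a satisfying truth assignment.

y1 = T, y2 = T, y3 = T, y4 = F, y5 = F, y6 = T, y7 = F, y8 = T, y9 = F, y10 = F

Pure literal: y9 appears only negated; assign y9 = False.
Branch on y1: take y1 = True.
For the remaining variables, y2 = True, y3 = True, y4 = False, y5 = False, y6 = True, y7 = False, y8 = True, y10 = False works.
Every clause has at least one true literal under this assignment.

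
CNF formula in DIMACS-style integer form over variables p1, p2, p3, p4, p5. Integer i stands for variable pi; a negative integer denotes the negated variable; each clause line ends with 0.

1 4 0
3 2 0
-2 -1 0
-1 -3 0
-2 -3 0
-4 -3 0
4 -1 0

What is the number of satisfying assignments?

2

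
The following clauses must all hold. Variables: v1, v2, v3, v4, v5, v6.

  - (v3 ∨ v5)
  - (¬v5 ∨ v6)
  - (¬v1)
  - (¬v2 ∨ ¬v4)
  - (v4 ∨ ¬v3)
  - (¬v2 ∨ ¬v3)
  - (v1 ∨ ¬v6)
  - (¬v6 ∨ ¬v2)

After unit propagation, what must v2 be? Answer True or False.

(¬v1) stands alone — v1 = False.
(v1 ∨ ¬v6): since v1 = False, the clause reduces to (¬v6). v6 = False.
(¬v5 ∨ v6) with v6 = False leaves only ¬v5, so v5 = False.
(v5 ∨ v3) with v5 = False leaves only v3, so v3 = True.
(¬v3 ∨ v4): since v3 = True, the clause reduces to (v4). v4 = True.
In (¬v4 ∨ ¬v2), ¬v4 is now false; ¬v2 must hold, so v2 = False.

False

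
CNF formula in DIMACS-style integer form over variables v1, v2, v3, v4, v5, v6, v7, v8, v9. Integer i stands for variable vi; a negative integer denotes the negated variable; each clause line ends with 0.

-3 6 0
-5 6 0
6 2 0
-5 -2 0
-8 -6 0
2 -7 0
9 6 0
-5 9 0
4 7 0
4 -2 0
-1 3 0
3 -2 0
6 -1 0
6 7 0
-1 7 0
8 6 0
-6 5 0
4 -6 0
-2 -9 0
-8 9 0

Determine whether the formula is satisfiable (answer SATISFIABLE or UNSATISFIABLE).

SATISFIABLE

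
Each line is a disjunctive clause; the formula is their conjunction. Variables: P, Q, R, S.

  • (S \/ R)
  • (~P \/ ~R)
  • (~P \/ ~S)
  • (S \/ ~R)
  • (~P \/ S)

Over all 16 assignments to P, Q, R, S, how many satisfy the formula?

4

Satisfying assignments:
  P=0 Q=0 R=0 S=1
  P=0 Q=0 R=1 S=1
  P=0 Q=1 R=0 S=1
  P=0 Q=1 R=1 S=1
Count: 4.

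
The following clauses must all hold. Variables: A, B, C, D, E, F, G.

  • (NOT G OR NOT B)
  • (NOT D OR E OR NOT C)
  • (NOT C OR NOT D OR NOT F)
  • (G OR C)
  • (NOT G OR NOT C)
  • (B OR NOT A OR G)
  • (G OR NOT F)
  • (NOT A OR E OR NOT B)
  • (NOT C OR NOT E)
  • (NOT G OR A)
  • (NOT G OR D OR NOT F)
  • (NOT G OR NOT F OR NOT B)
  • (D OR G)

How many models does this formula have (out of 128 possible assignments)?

The models are:
  A=T B=F C=F D=F E=F F=F G=T
  A=T B=F C=F D=F E=T F=F G=T
  A=T B=F C=F D=T E=F F=F G=T
  A=T B=F C=F D=T E=F F=T G=T
  A=T B=F C=F D=T E=T F=F G=T
  A=T B=F C=F D=T E=T F=T G=T
Count: 6.

6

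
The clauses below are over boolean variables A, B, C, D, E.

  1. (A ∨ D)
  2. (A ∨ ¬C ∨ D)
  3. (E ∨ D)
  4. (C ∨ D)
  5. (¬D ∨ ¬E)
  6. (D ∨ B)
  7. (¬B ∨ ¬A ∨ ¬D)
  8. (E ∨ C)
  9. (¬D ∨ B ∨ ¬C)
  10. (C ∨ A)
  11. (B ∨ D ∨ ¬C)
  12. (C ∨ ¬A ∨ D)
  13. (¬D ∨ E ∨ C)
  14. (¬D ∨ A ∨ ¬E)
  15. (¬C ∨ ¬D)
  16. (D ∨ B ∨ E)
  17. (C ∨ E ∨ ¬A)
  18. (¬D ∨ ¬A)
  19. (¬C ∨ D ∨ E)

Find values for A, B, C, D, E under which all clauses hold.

A = 1  B = 1  C = 1  D = 0  E = 1

Branch on A: take A = True.
  then D is forced to False.
  then E is forced to True.
  then C is forced to True.
  then B is forced to True.
Every clause has at least one true literal under this assignment.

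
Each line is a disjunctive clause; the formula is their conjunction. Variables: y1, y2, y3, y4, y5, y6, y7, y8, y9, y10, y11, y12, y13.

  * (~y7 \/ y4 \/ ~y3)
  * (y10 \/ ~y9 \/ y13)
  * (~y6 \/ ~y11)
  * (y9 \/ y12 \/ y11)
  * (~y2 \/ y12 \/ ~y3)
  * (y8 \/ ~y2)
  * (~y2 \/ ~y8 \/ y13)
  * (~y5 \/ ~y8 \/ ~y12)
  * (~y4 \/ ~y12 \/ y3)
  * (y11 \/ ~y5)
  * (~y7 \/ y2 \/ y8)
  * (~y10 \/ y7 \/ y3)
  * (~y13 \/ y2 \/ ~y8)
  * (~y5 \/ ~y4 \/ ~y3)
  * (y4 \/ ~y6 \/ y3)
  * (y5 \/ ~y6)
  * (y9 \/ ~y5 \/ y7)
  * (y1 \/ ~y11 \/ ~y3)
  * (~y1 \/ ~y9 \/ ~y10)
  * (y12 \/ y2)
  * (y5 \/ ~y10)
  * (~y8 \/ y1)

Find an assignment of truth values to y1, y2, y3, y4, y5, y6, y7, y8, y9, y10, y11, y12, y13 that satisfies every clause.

y1=1, y2=0, y3=1, y4=0, y5=0, y6=0, y7=0, y8=0, y9=0, y10=0, y11=0, y12=1, y13=0

Check each clause:
  1. (~y7 \/ y4 \/ ~y3) — ~y7 is true.
  2. (y10 \/ ~y9 \/ y13) — ~y9 is true.
  3. (~y6 \/ ~y11) — ~y6 is true.
  4. (y11 \/ y12 \/ y9) — y12 is true.
  5. (~y2 \/ ~y3 \/ y12) — y12 is true.
  6. (y8 \/ ~y2) — ~y2 is true.
  7. (~y8 \/ y13 \/ ~y2) — ~y8 is true.
  8. (~y5 \/ ~y8 \/ ~y12) — ~y8 is true.
  9. (~y12 \/ y3 \/ ~y4) — y3 is true.
  10. (y11 \/ ~y5) — ~y5 is true.
  11. (y8 \/ y2 \/ ~y7) — ~y7 is true.
  12. (y3 \/ y7 \/ ~y10) — y3 is true.
  13. (~y8 \/ ~y13 \/ y2) — ~y8 is true.
  14. (~y5 \/ ~y4 \/ ~y3) — ~y5 is true.
  15. (~y6 \/ y3 \/ y4) — ~y6 is true.
  16. (~y6 \/ y5) — ~y6 is true.
  17. (y7 \/ y9 \/ ~y5) — ~y5 is true.
  18. (y1 \/ ~y11 \/ ~y3) — y1 is true.
  19. (~y9 \/ ~y1 \/ ~y10) — ~y10 is true.
  20. (y12 \/ y2) — y12 is true.
  21. (y5 \/ ~y10) — ~y10 is true.
  22. (~y8 \/ y1) — ~y8 is true.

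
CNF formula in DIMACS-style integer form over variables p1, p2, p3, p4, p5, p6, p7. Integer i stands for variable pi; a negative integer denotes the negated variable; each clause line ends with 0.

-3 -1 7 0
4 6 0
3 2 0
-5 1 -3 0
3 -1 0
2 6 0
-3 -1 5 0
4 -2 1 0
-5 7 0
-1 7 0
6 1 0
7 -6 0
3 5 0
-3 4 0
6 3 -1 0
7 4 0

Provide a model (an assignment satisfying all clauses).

p1=T  p2=F  p3=T  p4=T  p5=T  p6=T  p7=T

Check each clause:
  1. (~p3 | ~p1 | p7) — p7 is true.
  2. (p6 | p4) — p4 is true.
  3. (p3 | p2) — p3 is true.
  4. (~p5 | ~p3 | p1) — p1 is true.
  5. (~p1 | p3) — p3 is true.
  6. (p2 | p6) — p6 is true.
  7. (~p1 | p5 | ~p3) — p5 is true.
  8. (~p2 | p4 | p1) — p1 is true.
  9. (~p5 | p7) — p7 is true.
  10. (~p1 | p7) — p7 is true.
  11. (p1 | p6) — p1 is true.
  12. (p7 | ~p6) — p7 is true.
  13. (p3 | p5) — p3 is true.
  14. (~p3 | p4) — p4 is true.
  15. (p3 | ~p1 | p6) — p3 is true.
  16. (p4 | p7) — p4 is true.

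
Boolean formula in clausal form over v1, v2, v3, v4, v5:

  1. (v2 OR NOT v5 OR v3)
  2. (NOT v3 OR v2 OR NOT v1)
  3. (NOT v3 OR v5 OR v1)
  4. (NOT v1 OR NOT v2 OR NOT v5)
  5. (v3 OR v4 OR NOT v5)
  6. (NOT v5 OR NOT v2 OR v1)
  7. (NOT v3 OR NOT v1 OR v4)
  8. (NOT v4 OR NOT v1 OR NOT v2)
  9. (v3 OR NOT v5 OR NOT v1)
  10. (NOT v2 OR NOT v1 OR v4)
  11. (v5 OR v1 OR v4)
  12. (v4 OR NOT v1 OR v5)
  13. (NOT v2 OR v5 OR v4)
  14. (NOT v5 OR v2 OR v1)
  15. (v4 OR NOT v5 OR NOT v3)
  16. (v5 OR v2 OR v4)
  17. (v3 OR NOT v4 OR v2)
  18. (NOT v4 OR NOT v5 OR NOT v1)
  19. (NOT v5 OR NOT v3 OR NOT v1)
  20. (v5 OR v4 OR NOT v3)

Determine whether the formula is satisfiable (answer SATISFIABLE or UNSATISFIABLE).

Try v1 = False.
The remaining clauses are satisfied by v2 = True, v3 = False, v4 = True, v5 = False.
So v1 = False, v2 = True, v3 = False, v4 = True, v5 = False is a satisfying assignment.

SATISFIABLE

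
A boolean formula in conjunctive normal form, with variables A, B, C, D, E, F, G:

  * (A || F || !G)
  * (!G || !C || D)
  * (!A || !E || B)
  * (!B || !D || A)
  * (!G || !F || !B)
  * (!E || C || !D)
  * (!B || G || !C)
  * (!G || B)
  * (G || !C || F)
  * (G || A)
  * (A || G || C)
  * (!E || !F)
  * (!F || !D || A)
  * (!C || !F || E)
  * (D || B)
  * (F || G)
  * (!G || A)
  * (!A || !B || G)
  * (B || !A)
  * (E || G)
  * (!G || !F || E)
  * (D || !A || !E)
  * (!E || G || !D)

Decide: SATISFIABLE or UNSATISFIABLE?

SATISFIABLE

Try A = True.
  then B is forced to True.
  then G is forced to True.
  then F is forced to False.
Try C = True.
  then D is forced to True.
E is now unconstrained; take E = True.
Every clause has at least one true literal under this assignment.
So A=True  B=True  C=True  D=True  E=True  F=False  G=True is a satisfying assignment.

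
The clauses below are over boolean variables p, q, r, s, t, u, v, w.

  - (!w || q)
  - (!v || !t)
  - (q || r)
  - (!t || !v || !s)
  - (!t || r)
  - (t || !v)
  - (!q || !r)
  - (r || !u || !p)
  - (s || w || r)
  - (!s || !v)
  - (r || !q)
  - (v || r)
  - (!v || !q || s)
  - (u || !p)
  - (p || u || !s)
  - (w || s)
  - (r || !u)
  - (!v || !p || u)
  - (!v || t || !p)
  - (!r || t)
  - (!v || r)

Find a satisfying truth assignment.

Branch on p: take p = False.
For the remaining variables, q = False, r = True, s = True, t = True, u = True, v = False, w = False works.

p=0  q=0  r=1  s=1  t=1  u=1  v=0  w=0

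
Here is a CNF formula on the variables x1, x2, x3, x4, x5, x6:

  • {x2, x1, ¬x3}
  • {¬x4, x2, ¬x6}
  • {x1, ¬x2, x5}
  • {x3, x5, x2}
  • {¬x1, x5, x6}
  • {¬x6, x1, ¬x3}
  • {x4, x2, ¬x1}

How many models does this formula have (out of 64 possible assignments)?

Split on x1, then x2.
  x1=T, x2=T: x3, x4 free; 3 ways for (x5,x6) × 2^2 = 12.
  x1=T, x2=F: remaining (x3,x4,x5,x6) ∈ {(F,T,T,F); (T,T,T,F)} — 2.
  x1=F, x2=T: x4 free; 3 ways for (x3,x5,x6) × 2^1 = 6.
  x1=F, x2=F: remaining (x3,x4,x5,x6) ∈ {(F,F,T,F); (F,F,T,T); (F,T,T,F)} — 3.
Total: 12 + 2 + 6 + 3 = 23.

23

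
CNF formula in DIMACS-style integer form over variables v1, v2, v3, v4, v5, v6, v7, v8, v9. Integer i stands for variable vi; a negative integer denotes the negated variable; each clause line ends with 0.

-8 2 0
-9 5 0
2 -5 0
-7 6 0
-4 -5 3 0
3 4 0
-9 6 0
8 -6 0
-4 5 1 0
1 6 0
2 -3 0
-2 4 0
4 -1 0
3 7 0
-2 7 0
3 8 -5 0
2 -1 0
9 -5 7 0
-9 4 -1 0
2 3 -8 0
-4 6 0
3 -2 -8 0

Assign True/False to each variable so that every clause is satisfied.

v1=T, v2=T, v3=T, v4=T, v5=T, v6=T, v7=T, v8=T, v9=F

Branch on v1: take v1 = True.
  then v4 is forced to True.
  then v2 is forced to True.
  then v7 is forced to True.
  then v6 is forced to True.
  then v8 is forced to True.
  then v3 is forced to True.
Try v5 = True.
v9 is now unconstrained; take v9 = False.
Every clause has at least one true literal under this assignment.
Check each clause:
  1. (v2 || !v8) — v2 is true.
  2. (v5 || !v9) — v5 is true.
  3. (v2 || !v5) — v2 is true.
  4. (v6 || !v7) — v6 is true.
  5. (v3 || !v5 || !v4) — v3 is true.
  6. (v4 || v3) — v3 is true.
  7. (!v9 || v6) — v6 is true.
  8. (v8 || !v6) — v8 is true.
  9. (v1 || !v4 || v5) — v1 is true.
  10. (v6 || v1) — v1 is true.
  11. (!v3 || v2) — v2 is true.
  12. (v4 || !v2) — v4 is true.
  13. (v4 || !v1) — v4 is true.
  14. (v3 || v7) — v3 is true.
  15. (v7 || !v2) — v7 is true.
  16. (!v5 || v8 || v3) — v8 is true.
  17. (!v1 || v2) — v2 is true.
  18. (!v5 || v9 || v7) — v7 is true.
  19. (v4 || !v1 || !v9) — v4 is true.
  20. (!v8 || v2 || v3) — v2 is true.
  21. (v6 || !v4) — v6 is true.
  22. (!v8 || !v2 || v3) — v3 is true.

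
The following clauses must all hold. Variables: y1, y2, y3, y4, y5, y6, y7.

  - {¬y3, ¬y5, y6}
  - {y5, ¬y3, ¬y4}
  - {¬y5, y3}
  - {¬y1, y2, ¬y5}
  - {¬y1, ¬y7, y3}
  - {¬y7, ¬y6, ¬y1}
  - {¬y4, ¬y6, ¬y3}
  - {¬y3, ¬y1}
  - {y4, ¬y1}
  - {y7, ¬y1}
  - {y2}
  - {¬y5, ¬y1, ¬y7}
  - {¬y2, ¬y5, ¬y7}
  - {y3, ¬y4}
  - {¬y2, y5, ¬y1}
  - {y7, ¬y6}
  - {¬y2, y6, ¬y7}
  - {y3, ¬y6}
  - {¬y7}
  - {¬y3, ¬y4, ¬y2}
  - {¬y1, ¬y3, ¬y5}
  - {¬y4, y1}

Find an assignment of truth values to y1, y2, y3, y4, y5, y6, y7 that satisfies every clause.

y1=F, y2=T, y3=T, y4=F, y5=F, y6=F, y7=F

Check each clause:
  1. {¬y3, y6, ¬y5} — ¬y5 is true.
  2. {¬y4, y5, ¬y3} — ¬y4 is true.
  3. {¬y5, y3} — y3 is true.
  4. {¬y1, y2, ¬y5} — y2 is true.
  5. {¬y1, y3, ¬y7} — ¬y7 is true.
  6. {¬y6, ¬y7, ¬y1} — ¬y7 is true.
  7. {¬y4, ¬y3, ¬y6} — ¬y6 is true.
  8. {¬y1, ¬y3} — ¬y1 is true.
  9. {¬y1, y4} — ¬y1 is true.
  10. {y7, ¬y1} — ¬y1 is true.
  11. {y2} — y2 is true.
  12. {¬y1, ¬y5, ¬y7} — ¬y7 is true.
  13. {¬y7, ¬y5, ¬y2} — ¬y7 is true.
  14. {¬y4, y3} — y3 is true.
  15. {¬y2, ¬y1, y5} — ¬y1 is true.
  16. {y7, ¬y6} — ¬y6 is true.
  17. {¬y2, ¬y7, y6} — ¬y7 is true.
  18. {y3, ¬y6} — ¬y6 is true.
  19. {¬y7} — ¬y7 is true.
  20. {¬y2, ¬y4, ¬y3} — ¬y4 is true.
  21. {¬y1, ¬y5, ¬y3} — ¬y5 is true.
  22. {¬y4, y1} — ¬y4 is true.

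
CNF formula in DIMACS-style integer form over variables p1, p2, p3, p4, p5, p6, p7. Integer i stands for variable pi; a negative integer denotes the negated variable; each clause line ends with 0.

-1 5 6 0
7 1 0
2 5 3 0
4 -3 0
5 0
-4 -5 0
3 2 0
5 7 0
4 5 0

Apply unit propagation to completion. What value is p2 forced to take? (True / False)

True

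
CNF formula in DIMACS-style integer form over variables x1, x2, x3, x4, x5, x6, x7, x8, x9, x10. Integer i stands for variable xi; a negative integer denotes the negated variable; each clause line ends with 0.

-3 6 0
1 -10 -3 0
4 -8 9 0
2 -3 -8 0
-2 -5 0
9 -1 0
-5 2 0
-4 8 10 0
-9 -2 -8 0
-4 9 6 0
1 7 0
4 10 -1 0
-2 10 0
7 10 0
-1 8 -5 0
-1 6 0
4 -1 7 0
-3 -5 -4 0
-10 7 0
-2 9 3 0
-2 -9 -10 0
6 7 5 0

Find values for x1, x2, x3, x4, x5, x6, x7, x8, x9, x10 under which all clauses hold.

x7 occurs only positively in the remaining clauses — set x7 = True.
Branch on x1: take x1 = False.
For the remaining variables, x2 = False, x3 = False, x4 = False, x5 = False, x6 = False, x8 = False, x9 = False, x10 = False works.
Every clause has at least one true literal under this assignment.
Check each clause:
  1. (x6 OR NOT x3) — NOT x3 is true.
  2. (NOT x3 OR x1 OR NOT x10) — NOT x3 is true.
  3. (NOT x8 OR x4 OR x9) — NOT x8 is true.
  4. (NOT x3 OR x2 OR NOT x8) — NOT x8 is true.
  5. (NOT x2 OR NOT x5) — NOT x5 is true.
  6. (x9 OR NOT x1) — NOT x1 is true.
  7. (x2 OR NOT x5) — NOT x5 is true.
  8. (x10 OR x8 OR NOT x4) — NOT x4 is true.
  9. (NOT x8 OR NOT x2 OR NOT x9) — NOT x8 is true.
  10. (x6 OR x9 OR NOT x4) — NOT x4 is true.
  11. (x1 OR x7) — x7 is true.
  12. (x4 OR x10 OR NOT x1) — NOT x1 is true.
  13. (x10 OR NOT x2) — NOT x2 is true.
  14. (x7 OR x10) — x7 is true.
  15. (x8 OR NOT x1 OR NOT x5) — NOT x5 is true.
  16. (NOT x1 OR x6) — NOT x1 is true.
  17. (x4 OR x7 OR NOT x1) — NOT x1 is true.
  18. (NOT x5 OR NOT x4 OR NOT x3) — NOT x5 is true.
  19. (NOT x10 OR x7) — NOT x10 is true.
  20. (x9 OR x3 OR NOT x2) — NOT x2 is true.
  21. (NOT x9 OR NOT x10 OR NOT x2) — NOT x10 is true.
  22. (x6 OR x7 OR x5) — x7 is true.

x1=F, x2=F, x3=F, x4=F, x5=F, x6=F, x7=T, x8=F, x9=F, x10=F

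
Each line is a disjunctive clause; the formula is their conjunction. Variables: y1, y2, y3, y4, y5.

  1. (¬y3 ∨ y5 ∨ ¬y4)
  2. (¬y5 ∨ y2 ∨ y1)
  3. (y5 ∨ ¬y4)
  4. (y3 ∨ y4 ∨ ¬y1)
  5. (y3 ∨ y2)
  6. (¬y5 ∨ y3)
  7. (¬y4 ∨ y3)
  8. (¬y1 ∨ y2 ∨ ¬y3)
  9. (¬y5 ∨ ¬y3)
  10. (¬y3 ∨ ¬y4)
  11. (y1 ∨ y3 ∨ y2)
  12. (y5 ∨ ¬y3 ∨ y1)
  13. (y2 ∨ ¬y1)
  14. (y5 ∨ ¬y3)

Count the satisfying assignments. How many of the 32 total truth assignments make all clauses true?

1

Satisfying assignments:
  y1=F y2=T y3=F y4=F y5=F
That's 1 in total.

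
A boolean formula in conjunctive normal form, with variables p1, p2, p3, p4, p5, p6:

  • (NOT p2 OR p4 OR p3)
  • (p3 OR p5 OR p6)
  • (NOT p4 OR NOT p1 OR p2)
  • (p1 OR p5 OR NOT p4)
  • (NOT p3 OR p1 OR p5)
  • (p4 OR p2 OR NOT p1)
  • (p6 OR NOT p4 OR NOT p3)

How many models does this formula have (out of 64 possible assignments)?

Split on p4, then p1.
  p4=1, p1=1: 5 of the 16 assignments to (p2,p3,p5,p6) work.
  p4=1, p1=0: p2 free; 3 ways for (p3,p5,p6) × 2^1 = 6.
  p4=0, p1=1: remaining (p2,p3,p5,p6) ∈ {(1,1,0,0); (1,1,0,1); (1,1,1,0); (1,1,1,1)} — 4.
  p4=0, p1=0: 7 of the 16 assignments to (p2,p3,p5,p6) work.
Total: 5 + 6 + 4 + 7 = 22.

22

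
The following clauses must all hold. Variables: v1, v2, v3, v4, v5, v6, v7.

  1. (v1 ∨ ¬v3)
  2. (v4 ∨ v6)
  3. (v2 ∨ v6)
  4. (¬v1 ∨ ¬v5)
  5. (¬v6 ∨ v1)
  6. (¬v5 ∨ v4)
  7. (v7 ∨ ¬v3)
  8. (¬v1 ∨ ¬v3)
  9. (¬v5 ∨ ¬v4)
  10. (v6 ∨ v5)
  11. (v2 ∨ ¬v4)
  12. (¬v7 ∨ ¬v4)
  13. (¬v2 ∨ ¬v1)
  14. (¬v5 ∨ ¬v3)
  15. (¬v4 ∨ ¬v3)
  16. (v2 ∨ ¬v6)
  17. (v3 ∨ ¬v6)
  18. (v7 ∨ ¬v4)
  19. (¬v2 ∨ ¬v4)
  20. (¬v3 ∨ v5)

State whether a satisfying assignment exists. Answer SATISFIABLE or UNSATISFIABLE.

v4 = True:
  propagation gives v5=False, v6=True, v1=True, v3=False; an empty clause results — contradiction.
v4 = False:
  propagation gives v6=True, v1=True, v5=False, v3=False; an empty clause results — contradiction.
Every branch closes, so no satisfying assignment exists.

UNSATISFIABLE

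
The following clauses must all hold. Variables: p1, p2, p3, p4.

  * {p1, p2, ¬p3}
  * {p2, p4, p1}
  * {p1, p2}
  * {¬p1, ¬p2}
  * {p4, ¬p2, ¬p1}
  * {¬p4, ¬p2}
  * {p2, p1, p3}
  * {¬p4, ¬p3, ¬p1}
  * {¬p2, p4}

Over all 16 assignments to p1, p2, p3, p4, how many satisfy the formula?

3

The models are:
  p1=T p2=F p3=F p4=F
  p1=T p2=F p3=F p4=T
  p1=T p2=F p3=T p4=F
Count: 3.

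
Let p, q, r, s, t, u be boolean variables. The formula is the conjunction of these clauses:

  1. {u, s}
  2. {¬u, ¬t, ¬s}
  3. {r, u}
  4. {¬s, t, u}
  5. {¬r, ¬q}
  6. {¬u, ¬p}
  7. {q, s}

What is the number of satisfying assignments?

7

The models are:
  p=0 q=0 r=0 s=1 t=0 u=1
  p=0 q=0 r=1 s=1 t=0 u=1
  p=0 q=0 r=1 s=1 t=1 u=0
  p=0 q=1 r=0 s=0 t=0 u=1
  p=0 q=1 r=0 s=0 t=1 u=1
  p=0 q=1 r=0 s=1 t=0 u=1
  p=1 q=0 r=1 s=1 t=1 u=0
That's 7 in total.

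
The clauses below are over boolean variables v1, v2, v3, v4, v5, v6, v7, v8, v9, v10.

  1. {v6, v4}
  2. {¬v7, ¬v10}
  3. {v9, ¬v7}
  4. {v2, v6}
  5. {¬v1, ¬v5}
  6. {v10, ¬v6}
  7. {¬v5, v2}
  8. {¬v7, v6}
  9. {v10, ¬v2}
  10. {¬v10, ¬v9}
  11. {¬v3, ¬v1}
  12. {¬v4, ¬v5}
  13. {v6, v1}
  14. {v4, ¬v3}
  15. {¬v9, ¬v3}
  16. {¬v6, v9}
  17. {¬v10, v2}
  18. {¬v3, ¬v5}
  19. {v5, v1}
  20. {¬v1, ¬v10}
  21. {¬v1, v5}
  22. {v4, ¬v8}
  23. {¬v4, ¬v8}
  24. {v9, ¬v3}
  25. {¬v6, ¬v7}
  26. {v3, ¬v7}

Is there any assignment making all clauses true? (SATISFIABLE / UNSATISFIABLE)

v6 = True:
  propagation gives v10=True, v7=False, v9=False; an empty clause results — contradiction.
v6 = False:
  propagation gives v4=True, v2=True, v7=False, v10=True; an empty clause results — contradiction.
Every branch closes, so no satisfying assignment exists.

UNSATISFIABLE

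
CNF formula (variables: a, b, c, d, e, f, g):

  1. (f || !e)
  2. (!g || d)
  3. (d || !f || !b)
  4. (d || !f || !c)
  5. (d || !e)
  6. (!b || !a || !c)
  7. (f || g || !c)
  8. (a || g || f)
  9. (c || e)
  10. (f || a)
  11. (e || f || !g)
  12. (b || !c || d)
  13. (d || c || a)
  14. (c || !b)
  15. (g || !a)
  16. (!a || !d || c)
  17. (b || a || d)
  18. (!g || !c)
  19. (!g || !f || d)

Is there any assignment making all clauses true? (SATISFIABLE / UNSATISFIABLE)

SATISFIABLE

Set a = False and propagate.
  then f is forced to True.
Set b = True and propagate.
  then d is forced to True.
  then c is forced to True.
  then g is forced to False.
e is now unconstrained; take e = False.
So a=False, b=True, c=True, d=True, e=False, f=True, g=False is a satisfying assignment.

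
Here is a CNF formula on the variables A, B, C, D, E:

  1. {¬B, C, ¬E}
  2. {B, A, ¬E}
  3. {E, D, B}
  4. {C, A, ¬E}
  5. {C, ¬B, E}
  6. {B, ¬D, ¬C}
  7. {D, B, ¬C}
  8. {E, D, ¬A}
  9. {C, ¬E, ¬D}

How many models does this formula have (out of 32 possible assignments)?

10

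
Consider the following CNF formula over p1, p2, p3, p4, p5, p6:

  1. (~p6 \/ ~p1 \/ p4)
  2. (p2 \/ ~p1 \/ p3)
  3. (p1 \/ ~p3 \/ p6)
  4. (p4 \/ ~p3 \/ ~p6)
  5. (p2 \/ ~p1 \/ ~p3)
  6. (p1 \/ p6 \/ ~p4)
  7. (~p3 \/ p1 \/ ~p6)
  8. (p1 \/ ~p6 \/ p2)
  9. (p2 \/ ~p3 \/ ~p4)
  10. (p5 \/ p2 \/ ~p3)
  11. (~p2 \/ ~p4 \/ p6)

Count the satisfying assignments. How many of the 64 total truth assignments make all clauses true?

16

Case analysis on p1 and p3:
  p1=T, p3=T: remaining (p2,p4,p5,p6) ∈ {(T,F,F,F); (T,F,T,F); (T,T,F,T); (T,T,T,T)} — 4.
  p1=T, p3=F: remaining (p2,p4,p5,p6) ∈ {(T,F,F,F); (T,F,T,F); (T,T,F,T); (T,T,T,T)} — 4.
  p1=F, p3=T: a clause becomes empty — 0.
  p1=F, p3=F: p5 free; 4 ways for (p2,p4,p6) × 2^1 = 8.
Total: 4 + 4 + 0 + 8 = 16.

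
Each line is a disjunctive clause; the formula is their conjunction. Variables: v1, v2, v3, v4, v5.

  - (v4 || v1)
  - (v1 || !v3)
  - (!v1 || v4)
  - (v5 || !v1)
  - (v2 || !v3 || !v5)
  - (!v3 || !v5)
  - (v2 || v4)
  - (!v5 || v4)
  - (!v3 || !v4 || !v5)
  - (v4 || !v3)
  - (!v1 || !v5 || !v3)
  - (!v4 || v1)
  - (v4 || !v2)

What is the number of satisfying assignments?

2

Satisfying assignments:
  v1=1 v2=0 v3=0 v4=1 v5=1
  v1=1 v2=1 v3=0 v4=1 v5=1
That's 2 in total.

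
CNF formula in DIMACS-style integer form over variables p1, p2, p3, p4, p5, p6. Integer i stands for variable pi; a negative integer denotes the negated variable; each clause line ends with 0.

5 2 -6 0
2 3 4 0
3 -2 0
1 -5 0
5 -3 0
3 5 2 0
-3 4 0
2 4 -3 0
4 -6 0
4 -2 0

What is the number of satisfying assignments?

6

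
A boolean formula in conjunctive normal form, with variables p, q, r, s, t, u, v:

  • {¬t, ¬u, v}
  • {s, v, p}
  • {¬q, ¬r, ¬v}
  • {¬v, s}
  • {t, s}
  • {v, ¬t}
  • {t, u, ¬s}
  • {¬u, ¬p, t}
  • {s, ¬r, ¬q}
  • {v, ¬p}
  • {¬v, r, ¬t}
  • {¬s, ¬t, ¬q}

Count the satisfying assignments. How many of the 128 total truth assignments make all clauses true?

Case analysis on t and v:
  t=1, v=1: remaining (p,q,r,s,u) ∈ {(0,0,1,1,0); (0,0,1,1,1); (1,0,1,1,0); (1,0,1,1,1)} — 4.
  t=1, v=0: a clause becomes empty — 0.
  t=0, v=1: remaining (p,q,r,s,u) ∈ {(0,0,0,1,1); (0,0,1,1,1); (0,1,0,1,1)} — 3.
  t=0, v=0: remaining (p,q,r,s,u) ∈ {(0,0,0,1,1); (0,0,1,1,1); (0,1,0,1,1); (0,1,1,1,1)} — 4.
Total: 4 + 0 + 3 + 4 = 11.

11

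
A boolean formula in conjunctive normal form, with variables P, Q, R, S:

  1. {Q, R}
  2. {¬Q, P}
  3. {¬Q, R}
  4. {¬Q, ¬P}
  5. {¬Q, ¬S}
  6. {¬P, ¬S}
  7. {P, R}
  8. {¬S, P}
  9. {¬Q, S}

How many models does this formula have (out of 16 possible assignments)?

2

Satisfying assignments:
  P=F Q=F R=T S=F
  P=T Q=F R=T S=F
Count: 2.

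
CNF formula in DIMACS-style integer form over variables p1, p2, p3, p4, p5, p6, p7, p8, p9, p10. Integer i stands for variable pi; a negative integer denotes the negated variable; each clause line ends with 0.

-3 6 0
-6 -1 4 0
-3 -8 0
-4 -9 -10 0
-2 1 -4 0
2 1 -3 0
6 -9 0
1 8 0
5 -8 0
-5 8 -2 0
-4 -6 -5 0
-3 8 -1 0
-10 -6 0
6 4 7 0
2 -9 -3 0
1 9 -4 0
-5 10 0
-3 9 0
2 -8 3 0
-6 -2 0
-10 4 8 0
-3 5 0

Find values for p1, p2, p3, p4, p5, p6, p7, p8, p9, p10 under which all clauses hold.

p1 = T, p2 = F, p3 = F, p4 = T, p5 = F, p6 = T, p7 = F, p8 = F, p9 = F, p10 = F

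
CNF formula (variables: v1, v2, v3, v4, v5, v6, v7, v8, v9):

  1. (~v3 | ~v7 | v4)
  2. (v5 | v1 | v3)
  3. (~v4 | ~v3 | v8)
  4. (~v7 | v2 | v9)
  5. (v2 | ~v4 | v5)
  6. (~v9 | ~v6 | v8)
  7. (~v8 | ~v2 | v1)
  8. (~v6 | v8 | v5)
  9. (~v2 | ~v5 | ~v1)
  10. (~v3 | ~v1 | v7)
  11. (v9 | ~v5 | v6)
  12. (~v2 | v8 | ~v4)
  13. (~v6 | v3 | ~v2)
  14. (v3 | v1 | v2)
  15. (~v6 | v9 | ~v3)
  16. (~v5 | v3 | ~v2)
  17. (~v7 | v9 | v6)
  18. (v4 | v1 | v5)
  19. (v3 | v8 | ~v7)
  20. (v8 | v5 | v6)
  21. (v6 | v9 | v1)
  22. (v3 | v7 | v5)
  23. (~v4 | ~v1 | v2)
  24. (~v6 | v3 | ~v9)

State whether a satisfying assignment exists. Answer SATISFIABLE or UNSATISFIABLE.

SATISFIABLE

Branch on v1: take v1 = False.
Branch on v2: take v2 = False.
  then v3 is forced to True.
The remaining clauses are satisfied by v4 = False, v5 = True, v6 = False, v7 = False, v8 = True, v9 = True.
So v1=0, v2=0, v3=1, v4=0, v5=1, v6=0, v7=0, v8=1, v9=1 is a satisfying assignment.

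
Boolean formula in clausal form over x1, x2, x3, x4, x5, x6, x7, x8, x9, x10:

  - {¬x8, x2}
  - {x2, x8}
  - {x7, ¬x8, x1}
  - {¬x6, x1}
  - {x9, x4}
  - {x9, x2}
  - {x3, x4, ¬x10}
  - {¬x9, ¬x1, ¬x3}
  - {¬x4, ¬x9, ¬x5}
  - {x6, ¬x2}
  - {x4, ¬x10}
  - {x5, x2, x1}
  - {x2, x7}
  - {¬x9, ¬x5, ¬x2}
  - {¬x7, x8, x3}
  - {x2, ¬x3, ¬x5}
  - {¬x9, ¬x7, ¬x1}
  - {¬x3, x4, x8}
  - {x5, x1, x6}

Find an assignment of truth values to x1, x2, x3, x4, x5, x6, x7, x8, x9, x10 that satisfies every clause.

x1=True, x2=True, x3=False, x4=True, x5=True, x6=True, x7=False, x8=False, x9=False, x10=False

x10 occurs only negated in the remaining clauses — set x10 = False.
Branch on x1: take x1 = True.
Branch on x2: take x2 = True.
  then x6 is forced to True.
Try x3 = False.
For the remaining variables, x4 = True, x5 = True, x7 = False, x8 = False, x9 = False works.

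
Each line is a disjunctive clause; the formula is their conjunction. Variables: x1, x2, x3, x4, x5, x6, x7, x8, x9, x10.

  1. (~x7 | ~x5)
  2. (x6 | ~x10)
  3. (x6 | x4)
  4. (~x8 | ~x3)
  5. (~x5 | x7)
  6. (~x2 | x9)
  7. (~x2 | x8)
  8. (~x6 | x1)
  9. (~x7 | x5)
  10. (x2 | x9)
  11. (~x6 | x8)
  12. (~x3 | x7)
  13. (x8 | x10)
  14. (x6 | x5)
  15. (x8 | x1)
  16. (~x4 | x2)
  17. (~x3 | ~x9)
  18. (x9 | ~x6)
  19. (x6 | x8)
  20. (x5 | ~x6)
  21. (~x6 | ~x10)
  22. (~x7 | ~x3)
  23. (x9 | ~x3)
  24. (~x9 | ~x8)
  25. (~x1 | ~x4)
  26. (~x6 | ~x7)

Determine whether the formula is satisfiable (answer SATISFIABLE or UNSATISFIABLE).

UNSATISFIABLE

x6 = True:
  propagation gives x1=True, x8=True, x3=False, x9=True; an empty clause results — contradiction.
x6 = False:
  propagation gives x10=False, x4=True, x8=True, x3=False; an empty clause results — contradiction.
Every branch closes, so no satisfying assignment exists.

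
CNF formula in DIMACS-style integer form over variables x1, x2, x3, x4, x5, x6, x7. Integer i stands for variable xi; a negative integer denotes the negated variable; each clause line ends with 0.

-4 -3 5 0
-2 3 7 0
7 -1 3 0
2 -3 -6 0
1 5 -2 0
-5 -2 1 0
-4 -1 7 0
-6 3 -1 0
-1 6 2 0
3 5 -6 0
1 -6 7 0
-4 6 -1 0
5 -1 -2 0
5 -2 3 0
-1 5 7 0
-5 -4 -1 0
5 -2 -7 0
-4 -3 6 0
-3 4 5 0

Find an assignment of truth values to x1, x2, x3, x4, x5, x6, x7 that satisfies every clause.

x1=F, x2=F, x3=F, x4=T, x5=F, x6=F, x7=T

Check each clause:
  1. {¬x4, ¬x3, x5} — ¬x3 is true.
  2. {x3, x7, ¬x2} — ¬x2 is true.
  3. {¬x1, x3, x7} — ¬x1 is true.
  4. {¬x3, x2, ¬x6} — ¬x6 is true.
  5. {x1, x5, ¬x2} — ¬x2 is true.
  6. {¬x5, x1, ¬x2} — ¬x5 is true.
  7. {x7, ¬x4, ¬x1} — ¬x1 is true.
  8. {¬x6, x3, ¬x1} — ¬x6 is true.
  9. {x2, ¬x1, x6} — ¬x1 is true.
  10. {¬x6, x5, x3} — ¬x6 is true.
  11. {x7, x1, ¬x6} — ¬x6 is true.
  12. {x6, ¬x4, ¬x1} — ¬x1 is true.
  13. {x5, ¬x1, ¬x2} — ¬x1 is true.
  14. {¬x2, x3, x5} — ¬x2 is true.
  15. {¬x1, x5, x7} — ¬x1 is true.
  16. {¬x5, ¬x1, ¬x4} — ¬x5 is true.
  17. {x5, ¬x2, ¬x7} — ¬x2 is true.
  18. {¬x3, ¬x4, x6} — ¬x3 is true.
  19. {¬x3, x5, x4} — x4 is true.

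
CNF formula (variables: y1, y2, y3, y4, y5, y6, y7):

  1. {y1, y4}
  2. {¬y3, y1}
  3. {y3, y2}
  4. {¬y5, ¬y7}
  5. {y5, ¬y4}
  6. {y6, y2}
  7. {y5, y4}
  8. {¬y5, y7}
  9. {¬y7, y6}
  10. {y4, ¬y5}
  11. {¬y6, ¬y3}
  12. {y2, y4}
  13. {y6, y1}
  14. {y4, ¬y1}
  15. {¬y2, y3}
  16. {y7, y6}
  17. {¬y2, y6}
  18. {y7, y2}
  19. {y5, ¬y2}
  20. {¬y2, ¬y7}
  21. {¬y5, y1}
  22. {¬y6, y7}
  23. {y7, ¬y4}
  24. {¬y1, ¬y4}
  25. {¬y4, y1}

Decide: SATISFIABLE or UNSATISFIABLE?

UNSATISFIABLE

y4 = True:
  propagation gives y5=True, y7=False; an empty clause results — contradiction.
y4 = False:
  propagation gives y1=True; an empty clause results — contradiction.
Every branch closes, so no satisfying assignment exists.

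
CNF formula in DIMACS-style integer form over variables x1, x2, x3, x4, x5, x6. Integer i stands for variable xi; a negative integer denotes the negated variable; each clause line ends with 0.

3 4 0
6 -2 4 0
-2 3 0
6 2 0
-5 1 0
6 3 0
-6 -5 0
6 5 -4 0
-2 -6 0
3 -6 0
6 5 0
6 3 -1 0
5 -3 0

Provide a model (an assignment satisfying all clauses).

x1 = T, x2 = T, x3 = T, x4 = T, x5 = T, x6 = F

Check each clause:
  1. (x4 \/ x3) — x3 is true.
  2. (x4 \/ x6 \/ ~x2) — x4 is true.
  3. (~x2 \/ x3) — x3 is true.
  4. (x6 \/ x2) — x2 is true.
  5. (x1 \/ ~x5) — x1 is true.
  6. (x3 \/ x6) — x3 is true.
  7. (~x6 \/ ~x5) — ~x6 is true.
  8. (~x4 \/ x5 \/ x6) — x5 is true.
  9. (~x2 \/ ~x6) — ~x6 is true.
  10. (~x6 \/ x3) — ~x6 is true.
  11. (x5 \/ x6) — x5 is true.
  12. (x6 \/ ~x1 \/ x3) — x3 is true.
  13. (~x3 \/ x5) — x5 is true.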